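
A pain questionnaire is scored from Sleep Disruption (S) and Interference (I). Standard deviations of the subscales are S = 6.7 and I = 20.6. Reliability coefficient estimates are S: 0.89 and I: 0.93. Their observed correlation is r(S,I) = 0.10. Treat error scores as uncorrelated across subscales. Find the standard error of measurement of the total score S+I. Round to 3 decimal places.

Var(total) = 469.25 + 27.604 = 496.854.
True-score variance = 434.607 + 27.604 = 462.211, so reliability = 0.9303.
Error variance = 496.854 − 462.211 = 34.6431; SEM = √34.6431 = 5.886.

5.886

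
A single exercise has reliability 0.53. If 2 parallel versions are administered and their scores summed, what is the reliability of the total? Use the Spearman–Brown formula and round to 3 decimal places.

ρ_k = kρ / (1 + (k−1)ρ) = 2·0.53 / (1 + 1·0.53) = 1.060 / 1.530 = 0.693.

0.693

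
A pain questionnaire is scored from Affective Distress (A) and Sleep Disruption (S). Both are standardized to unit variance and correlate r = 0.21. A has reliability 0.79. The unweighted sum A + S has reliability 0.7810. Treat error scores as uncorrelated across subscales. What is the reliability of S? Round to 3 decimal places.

Var(A+S) = 2 + 2·0.21 = 2.420.
True-score variance = ρ_A + ρ_S + 2·0.21, so 0.7810 = (0.79 + ρ_S + 0.42) / 2.420.
ρ_S = 0.7810·2.420 − 0.79 − 0.42 = 0.680.

0.680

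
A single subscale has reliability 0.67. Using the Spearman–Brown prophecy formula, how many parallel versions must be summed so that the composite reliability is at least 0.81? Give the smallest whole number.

3

k ≥ ρ*(1−ρ₁)/(ρ₁(1−ρ*)) = 0.81·0.33 / (0.67·0.19) = 2.100.
Smallest integer k = 3.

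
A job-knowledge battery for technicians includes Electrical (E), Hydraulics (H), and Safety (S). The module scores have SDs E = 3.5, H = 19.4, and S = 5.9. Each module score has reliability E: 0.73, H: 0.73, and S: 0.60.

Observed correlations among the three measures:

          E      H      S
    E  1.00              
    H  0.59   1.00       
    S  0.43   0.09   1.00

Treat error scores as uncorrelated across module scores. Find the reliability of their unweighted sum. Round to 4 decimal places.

0.7807

Var(E+H+S) = 3.5² + 19.4² + 5.9² + 2·[3.5·19.4·0.59 + 3.5·5.9·0.43 + 19.4·5.9·0.09] = 423.42 + 118.484 = 541.904.
Because errors are independent across components, Cov(Tᵢ,Tⱼ) = Cov(Xᵢ,Xⱼ); the off-diagonal part of the true-score variance is the same as above.
True-score variance = [3.5²·0.73 + 19.4²·0.73 + 5.9²·0.60] + 118.484 = 304.571 + 118.484 = 423.055.
Reliability = 423.055 / 541.904 = 0.7807.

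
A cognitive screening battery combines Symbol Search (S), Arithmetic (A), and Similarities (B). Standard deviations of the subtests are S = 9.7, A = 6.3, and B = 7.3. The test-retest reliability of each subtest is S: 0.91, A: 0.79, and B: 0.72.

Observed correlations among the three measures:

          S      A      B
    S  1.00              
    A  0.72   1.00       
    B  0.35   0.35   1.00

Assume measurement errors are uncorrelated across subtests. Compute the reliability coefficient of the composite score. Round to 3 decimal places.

Var(S+A+B) = 9.7² + 6.3² + 7.3² + 2·[9.7·6.3·0.72 + 9.7·7.3·0.35 + 6.3·7.3·0.35] = 187.07 + 169.758 = 356.828.
With uncorrelated errors the cross-covariances are all true-score covariance, so they carry over unchanged; only the diagonal terms shrink to ρᵢσᵢ².
True-score variance = [9.7²·0.91 + 6.3²·0.79 + 7.3²·0.72] + 169.758 = 155.346 + 169.758 = 325.104.
Reliability = 325.104 / 356.828 = 0.911.

0.911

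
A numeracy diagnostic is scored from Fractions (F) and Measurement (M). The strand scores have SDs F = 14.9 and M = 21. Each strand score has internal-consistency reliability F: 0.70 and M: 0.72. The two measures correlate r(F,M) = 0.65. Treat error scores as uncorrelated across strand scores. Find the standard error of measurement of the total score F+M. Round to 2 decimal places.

13.79

Var(total) = 663.01 + 406.77 = 1069.78.
True-score variance = 472.927 + 406.77 = 879.697, so reliability = 0.8223.
Error variance = 1069.78 − 879.697 = 190.083; SEM = √190.083 = 13.79.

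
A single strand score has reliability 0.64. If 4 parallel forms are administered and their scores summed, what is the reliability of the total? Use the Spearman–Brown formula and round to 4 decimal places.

ρ_k = kρ / (1 + (k−1)ρ) = 4·0.64 / (1 + 3·0.64) = 2.560 / 2.920 = 0.8767.

0.8767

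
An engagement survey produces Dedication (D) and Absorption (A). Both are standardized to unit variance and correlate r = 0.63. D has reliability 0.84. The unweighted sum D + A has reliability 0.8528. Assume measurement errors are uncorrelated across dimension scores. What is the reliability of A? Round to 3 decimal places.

Var(D+A) = 2 + 2·0.63 = 3.260.
True-score variance = ρ_D + ρ_A + 2·0.63, so 0.8528 = (0.84 + ρ_A + 1.26) / 3.260.
ρ_A = 0.8528·3.260 − 0.84 − 1.26 = 0.680.

0.680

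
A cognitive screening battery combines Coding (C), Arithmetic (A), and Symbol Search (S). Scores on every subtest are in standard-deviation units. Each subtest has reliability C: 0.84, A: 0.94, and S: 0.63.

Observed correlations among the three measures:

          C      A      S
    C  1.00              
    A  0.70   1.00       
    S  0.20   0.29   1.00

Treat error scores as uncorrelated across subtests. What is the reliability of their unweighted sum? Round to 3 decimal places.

Var(C+A+S) = 3 + 2·[0.70 + 0.20 + 0.29] = 3 + 2.38 = 5.38.
With uncorrelated errors the cross-covariances are all true-score covariance, so they carry over unchanged; only the diagonal terms shrink to ρᵢσᵢ².
True-score variance = [0.84 + 0.94 + 0.63] + 2.38 = 2.41 + 2.38 = 4.79.
Reliability = 4.79 / 5.38 = 0.890.

0.890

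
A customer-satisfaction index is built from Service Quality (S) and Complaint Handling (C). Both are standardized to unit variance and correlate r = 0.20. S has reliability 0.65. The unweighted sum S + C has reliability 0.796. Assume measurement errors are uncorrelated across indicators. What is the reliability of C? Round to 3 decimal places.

0.860

Var(S+C) = 2 + 2·0.20 = 2.400.
True-score variance = ρ_S + ρ_C + 2·0.20, so 0.796 = (0.65 + ρ_C + 0.40) / 2.400.
ρ_C = 0.796·2.400 − 0.65 − 0.40 = 0.860.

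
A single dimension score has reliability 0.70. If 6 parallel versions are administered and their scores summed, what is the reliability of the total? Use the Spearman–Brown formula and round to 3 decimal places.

ρ_k = kρ / (1 + (k−1)ρ) = 6·0.70 / (1 + 5·0.70) = 4.200 / 4.500 = 0.933.

0.933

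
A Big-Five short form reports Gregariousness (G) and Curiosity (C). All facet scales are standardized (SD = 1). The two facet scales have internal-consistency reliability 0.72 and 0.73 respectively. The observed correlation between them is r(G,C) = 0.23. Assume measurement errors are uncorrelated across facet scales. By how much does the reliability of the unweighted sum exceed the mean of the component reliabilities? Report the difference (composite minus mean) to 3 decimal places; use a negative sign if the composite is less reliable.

0.051

Var(sum) = 2 + 0.46 = 2.46; true-score variance = 1.45 + 0.46 = 1.91; composite reliability = 0.7764.
Mean component reliability = 0.7250.
Difference = 0.7764 − 0.7250 = 0.051.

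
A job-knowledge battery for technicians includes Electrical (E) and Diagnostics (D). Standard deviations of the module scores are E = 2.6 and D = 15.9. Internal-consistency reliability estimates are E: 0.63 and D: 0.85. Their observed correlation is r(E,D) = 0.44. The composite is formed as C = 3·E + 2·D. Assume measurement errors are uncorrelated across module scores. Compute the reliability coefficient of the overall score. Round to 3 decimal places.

Var(C) = 3²·2.6² + 2²·15.9² + 2·[6·2.6·15.9·0.44] = 1072.08 + 218.275 = 1290.36.
With uncorrelated errors the cross-covariances are all true-score covariance, so they carry over unchanged; only the diagonal terms shrink to ρᵢσᵢ².
True-score variance = [3²·2.6²·0.63 + 2²·15.9²·0.85] + 218.275 = 897.883 + 218.275 = 1116.16.
Reliability = 1116.16 / 1290.36 = 0.865.

0.865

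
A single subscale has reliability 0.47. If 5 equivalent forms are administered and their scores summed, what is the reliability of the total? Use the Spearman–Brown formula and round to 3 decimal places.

0.816

ρ_k = kρ / (1 + (k−1)ρ) = 5·0.47 / (1 + 4·0.47) = 2.350 / 2.880 = 0.816.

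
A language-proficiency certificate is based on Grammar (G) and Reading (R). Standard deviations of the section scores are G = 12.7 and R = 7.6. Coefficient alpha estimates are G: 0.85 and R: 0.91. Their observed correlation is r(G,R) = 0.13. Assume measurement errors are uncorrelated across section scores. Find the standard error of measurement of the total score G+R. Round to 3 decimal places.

5.421

Var(total) = 219.05 + 25.0952 = 244.145.
True-score variance = 189.658 + 25.0952 = 214.753, so reliability = 0.8796.
Error variance = 244.145 − 214.753 = 29.3919; SEM = √29.3919 = 5.421.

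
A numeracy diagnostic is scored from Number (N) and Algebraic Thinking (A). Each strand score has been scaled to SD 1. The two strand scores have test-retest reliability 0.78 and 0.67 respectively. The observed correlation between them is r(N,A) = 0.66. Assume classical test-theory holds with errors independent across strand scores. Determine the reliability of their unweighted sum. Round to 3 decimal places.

0.834

Var(N+A) = 2 + 2·[0.66] = 2 + 1.32 = 3.32.
With uncorrelated errors the cross-covariances are all true-score covariance, so they carry over unchanged; only the diagonal terms shrink to ρᵢσᵢ².
True-score variance = [0.78 + 0.67] + 1.32 = 1.45 + 1.32 = 2.77.
Reliability = 2.77 / 3.32 = 0.834.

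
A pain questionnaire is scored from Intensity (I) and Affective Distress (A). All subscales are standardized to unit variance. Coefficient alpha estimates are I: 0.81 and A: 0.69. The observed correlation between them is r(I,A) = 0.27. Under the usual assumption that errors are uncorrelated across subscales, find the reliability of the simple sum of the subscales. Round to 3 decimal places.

0.803

Var(I+A) = 2 + 2·[0.27] = 2 + 0.54 = 2.54.
Because errors are independent across components, Cov(Tᵢ,Tⱼ) = Cov(Xᵢ,Xⱼ); the off-diagonal part of the true-score variance is the same as above.
True-score variance = [0.81 + 0.69] + 0.54 = 1.5 + 0.54 = 2.04.
Reliability = 2.04 / 2.54 = 0.803.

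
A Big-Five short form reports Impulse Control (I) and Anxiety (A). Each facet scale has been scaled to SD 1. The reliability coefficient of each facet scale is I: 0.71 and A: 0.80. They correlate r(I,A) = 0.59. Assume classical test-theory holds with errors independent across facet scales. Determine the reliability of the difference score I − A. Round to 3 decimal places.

Var(I−A) = 1 + 1 − 2·0.59 = 2 − 1.18 = 0.82.
Because errors are independent across components, Cov(Tᵢ,Tⱼ) = Cov(Xᵢ,Xⱼ); the off-diagonal part of the true-score variance is the same as above.
True-score variance = [0.71 + 0.80] − 1.18 = 1.51 − 1.18 = 0.33.
Reliability = 0.33 / 0.82 = 0.402.

0.402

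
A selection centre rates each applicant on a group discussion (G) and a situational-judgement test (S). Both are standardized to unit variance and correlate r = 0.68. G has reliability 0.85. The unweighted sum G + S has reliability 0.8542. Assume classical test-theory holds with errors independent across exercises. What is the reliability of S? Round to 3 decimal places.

Var(G+S) = 2 + 2·0.68 = 3.360.
True-score variance = ρ_G + ρ_S + 2·0.68, so 0.8542 = (0.85 + ρ_S + 1.36) / 3.360.
ρ_S = 0.8542·3.360 − 0.85 − 1.36 = 0.660.

0.660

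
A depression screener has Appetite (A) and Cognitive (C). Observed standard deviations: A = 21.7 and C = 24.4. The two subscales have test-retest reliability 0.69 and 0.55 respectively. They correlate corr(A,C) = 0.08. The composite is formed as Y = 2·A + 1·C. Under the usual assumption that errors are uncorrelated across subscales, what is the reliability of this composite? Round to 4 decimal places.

0.6784

Var(Y) = 2²·21.7² + 24.4² + 2·[2·21.7·24.4·0.08] = 2478.92 + 169.434 = 2648.35.
Under uncorrelated errors the observed covariances equal the true-score covariances, so only the own-variance terms attenuate.
True-score variance = [2²·21.7²·0.69 + 24.4²·0.55] + 169.434 = 1627.1 + 169.434 = 1796.54.
Reliability = 1796.54 / 2648.35 = 0.6784.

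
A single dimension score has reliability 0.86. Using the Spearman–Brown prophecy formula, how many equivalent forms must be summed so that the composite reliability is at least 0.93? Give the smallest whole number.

k ≥ ρ*(1−ρ₁)/(ρ₁(1−ρ*)) = 0.93·0.14 / (0.86·0.07) = 2.163.
Smallest integer k = 3.

3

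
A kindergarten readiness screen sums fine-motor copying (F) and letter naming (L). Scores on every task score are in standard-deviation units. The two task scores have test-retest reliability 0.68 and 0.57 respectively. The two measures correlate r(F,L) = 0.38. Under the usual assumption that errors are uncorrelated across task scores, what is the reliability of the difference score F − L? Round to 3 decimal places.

0.395

Var(F−L) = 1 + 1 − 2·0.38 = 2 − 0.76 = 1.24.
With uncorrelated errors the cross-covariances are all true-score covariance, so they carry over unchanged; only the diagonal terms shrink to ρᵢσᵢ².
True-score variance = [0.68 + 0.57] − 0.76 = 1.25 − 0.76 = 0.49.
Reliability = 0.49 / 1.24 = 0.395.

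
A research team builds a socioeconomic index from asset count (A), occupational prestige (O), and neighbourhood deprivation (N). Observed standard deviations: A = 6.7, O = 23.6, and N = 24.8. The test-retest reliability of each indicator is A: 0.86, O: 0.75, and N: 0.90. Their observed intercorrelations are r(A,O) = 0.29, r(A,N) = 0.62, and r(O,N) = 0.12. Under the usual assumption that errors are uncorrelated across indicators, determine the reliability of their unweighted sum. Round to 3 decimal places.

Var(A+O+N) = 6.7² + 23.6² + 24.8² + 2·[6.7·23.6·0.29 + 6.7·24.8·0.62 + 23.6·24.8·0.12] = 1216.89 + 438.215 = 1655.11.
With uncorrelated errors the cross-covariances are all true-score covariance, so they carry over unchanged; only the diagonal terms shrink to ρᵢσᵢ².
True-score variance = [6.7²·0.86 + 23.6²·0.75 + 24.8²·0.90] + 438.215 = 1009.86 + 438.215 = 1448.08.
Reliability = 1448.08 / 1655.11 = 0.875.

0.875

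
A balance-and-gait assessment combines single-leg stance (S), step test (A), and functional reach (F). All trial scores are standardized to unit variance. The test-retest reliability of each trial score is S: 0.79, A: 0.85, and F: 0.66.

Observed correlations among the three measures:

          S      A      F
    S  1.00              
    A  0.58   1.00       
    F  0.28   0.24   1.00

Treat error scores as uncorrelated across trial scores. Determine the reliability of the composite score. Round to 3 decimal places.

Var(S+A+F) = 3 + 2·[0.58 + 0.28 + 0.24] = 3 + 2.2 = 5.2.
Under uncorrelated errors the observed covariances equal the true-score covariances, so only the own-variance terms attenuate.
True-score variance = [0.79 + 0.85 + 0.66] + 2.2 = 2.3 + 2.2 = 4.5.
Reliability = 4.5 / 5.2 = 0.865.

0.865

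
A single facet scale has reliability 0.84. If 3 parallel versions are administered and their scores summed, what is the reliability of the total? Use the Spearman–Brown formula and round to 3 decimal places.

ρ_k = kρ / (1 + (k−1)ρ) = 3·0.84 / (1 + 2·0.84) = 2.520 / 2.680 = 0.940.

0.940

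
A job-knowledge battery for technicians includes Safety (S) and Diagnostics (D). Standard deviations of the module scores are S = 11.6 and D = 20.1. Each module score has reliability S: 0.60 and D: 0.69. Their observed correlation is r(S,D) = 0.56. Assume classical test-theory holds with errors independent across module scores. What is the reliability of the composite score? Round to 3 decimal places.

Var(S+D) = 11.6² + 20.1² + 2·[11.6·20.1·0.56] = 538.57 + 261.139 = 799.709.
With uncorrelated errors the cross-covariances are all true-score covariance, so they carry over unchanged; only the diagonal terms shrink to ρᵢσᵢ².
True-score variance = [11.6²·0.60 + 20.1²·0.69] + 261.139 = 359.503 + 261.139 = 620.642.
Reliability = 620.642 / 799.709 = 0.776.

0.776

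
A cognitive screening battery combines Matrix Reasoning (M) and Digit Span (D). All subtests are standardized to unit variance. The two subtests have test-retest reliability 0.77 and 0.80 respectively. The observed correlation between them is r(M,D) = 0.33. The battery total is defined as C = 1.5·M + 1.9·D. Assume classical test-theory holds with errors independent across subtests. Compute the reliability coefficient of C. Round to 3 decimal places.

0.840

Var(C) = 1.5² + 1.9² + 2·[2.85·0.33] = 5.86 + 1.881 = 7.741.
Under uncorrelated errors the observed covariances equal the true-score covariances, so only the own-variance terms attenuate.
True-score variance = [1.5²·0.77 + 1.9²·0.80] + 1.881 = 4.6205 + 1.881 = 6.5015.
Reliability = 6.5015 / 7.741 = 0.840.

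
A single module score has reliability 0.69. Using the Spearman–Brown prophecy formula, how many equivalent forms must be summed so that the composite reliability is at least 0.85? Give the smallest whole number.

3

k ≥ ρ*(1−ρ₁)/(ρ₁(1−ρ*)) = 0.85·0.31 / (0.69·0.15) = 2.546.
Smallest integer k = 3.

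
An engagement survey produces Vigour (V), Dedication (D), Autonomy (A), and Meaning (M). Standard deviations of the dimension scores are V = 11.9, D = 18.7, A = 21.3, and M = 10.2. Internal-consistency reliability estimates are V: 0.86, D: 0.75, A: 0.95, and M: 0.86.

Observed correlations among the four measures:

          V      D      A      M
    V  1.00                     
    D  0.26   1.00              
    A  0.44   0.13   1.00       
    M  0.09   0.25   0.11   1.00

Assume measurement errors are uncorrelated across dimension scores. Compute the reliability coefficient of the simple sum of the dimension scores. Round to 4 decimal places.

0.9128

Var(V+D+A+M) = 11.9² + 18.7² + 21.3² + 10.2² + 2·[11.9·18.7·0.26 + 11.9·21.3·0.44 + 11.9·10.2·0.09 + 18.7·21.3·0.13 + 18.7·10.2·0.25 + 21.3·10.2·0.11] = 1049.03 + 607.345 = 1656.38.
With uncorrelated errors the cross-covariances are all true-score covariance, so they carry over unchanged; only the diagonal terms shrink to ρᵢσᵢ².
True-score variance = [11.9²·0.86 + 18.7²·0.75 + 21.3²·0.95 + 10.2²·0.86] + 607.345 = 904.532 + 607.345 = 1511.88.
Reliability = 1511.88 / 1656.38 = 0.9128.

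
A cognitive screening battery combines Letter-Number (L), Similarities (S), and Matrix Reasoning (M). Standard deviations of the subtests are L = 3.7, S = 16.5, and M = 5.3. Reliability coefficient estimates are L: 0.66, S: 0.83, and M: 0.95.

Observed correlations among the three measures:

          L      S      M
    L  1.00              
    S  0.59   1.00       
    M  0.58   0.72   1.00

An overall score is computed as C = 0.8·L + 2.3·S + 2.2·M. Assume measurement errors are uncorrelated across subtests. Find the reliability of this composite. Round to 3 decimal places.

Var(C) = 0.8²·3.7² + 2.3²·16.5² + 2.2²·5.3² + 2·[1.84·3.7·16.5·0.59 + 1.76·3.7·5.3·0.58 + 5.06·16.5·5.3·0.72] = 1584.92 + 809.783 = 2394.7.
With uncorrelated errors the cross-covariances are all true-score covariance, so they carry over unchanged; only the diagonal terms shrink to ρᵢσᵢ².
True-score variance = [0.8²·3.7²·0.66 + 2.3²·16.5²·0.83 + 2.2²·5.3²·0.95] + 809.783 = 1330.31 + 809.783 = 2140.09.
Reliability = 2140.09 / 2394.7 = 0.894.

0.894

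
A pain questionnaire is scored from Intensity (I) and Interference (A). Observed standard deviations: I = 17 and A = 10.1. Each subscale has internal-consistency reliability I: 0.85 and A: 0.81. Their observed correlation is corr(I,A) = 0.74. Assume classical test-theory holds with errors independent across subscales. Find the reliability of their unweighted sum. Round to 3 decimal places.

Var(I+A) = 17² + 10.1² + 2·[17·10.1·0.74] = 391.01 + 254.116 = 645.126.
With uncorrelated errors the cross-covariances are all true-score covariance, so they carry over unchanged; only the diagonal terms shrink to ρᵢσᵢ².
True-score variance = [17²·0.85 + 10.1²·0.81] + 254.116 = 328.278 + 254.116 = 582.394.
Reliability = 582.394 / 645.126 = 0.903.

0.903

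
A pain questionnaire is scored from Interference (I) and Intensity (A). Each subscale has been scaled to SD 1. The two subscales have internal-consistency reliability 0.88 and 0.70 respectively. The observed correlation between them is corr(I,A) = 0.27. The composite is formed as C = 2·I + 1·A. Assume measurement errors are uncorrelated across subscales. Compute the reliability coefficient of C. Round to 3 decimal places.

Var(C) = 2² + 1 + 2·[2·0.27] = 5 + 1.08 = 6.08.
Under uncorrelated errors the observed covariances equal the true-score covariances, so only the own-variance terms attenuate.
True-score variance = [2²·0.88 + 0.70] + 1.08 = 4.22 + 1.08 = 5.3.
Reliability = 5.3 / 6.08 = 0.872.

0.872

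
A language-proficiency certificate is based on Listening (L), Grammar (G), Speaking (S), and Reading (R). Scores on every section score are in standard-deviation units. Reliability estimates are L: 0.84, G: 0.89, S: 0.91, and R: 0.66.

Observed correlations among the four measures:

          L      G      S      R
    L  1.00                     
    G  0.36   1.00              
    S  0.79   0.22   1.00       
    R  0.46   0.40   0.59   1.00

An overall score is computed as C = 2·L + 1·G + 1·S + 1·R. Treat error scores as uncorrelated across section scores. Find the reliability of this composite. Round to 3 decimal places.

Var(C) = 2² + 1 + 1 + 1 + 2·[2·0.36 + 2·0.79 + 2·0.46 + 0.22 + 0.40 + 0.59] = 7 + 8.86 = 15.86.
Because errors are independent across components, Cov(Tᵢ,Tⱼ) = Cov(Xᵢ,Xⱼ); the off-diagonal part of the true-score variance is the same as above.
True-score variance = [2²·0.84 + 0.89 + 0.91 + 0.66] + 8.86 = 5.82 + 8.86 = 14.68.
Reliability = 14.68 / 15.86 = 0.926.

0.926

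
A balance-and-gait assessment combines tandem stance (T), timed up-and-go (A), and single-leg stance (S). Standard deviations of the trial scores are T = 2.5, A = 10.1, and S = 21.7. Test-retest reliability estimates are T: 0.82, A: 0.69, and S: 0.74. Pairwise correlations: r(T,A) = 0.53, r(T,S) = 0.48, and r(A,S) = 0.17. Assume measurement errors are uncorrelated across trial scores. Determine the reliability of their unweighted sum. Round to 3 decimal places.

Var(T+A+S) = 2.5² + 10.1² + 21.7² + 2·[2.5·10.1·0.53 + 2.5·21.7·0.48 + 10.1·21.7·0.17] = 579.15 + 153.363 = 732.513.
Because errors are independent across components, Cov(Tᵢ,Tⱼ) = Cov(Xᵢ,Xⱼ); the off-diagonal part of the true-score variance is the same as above.
True-score variance = [2.5²·0.82 + 10.1²·0.69 + 21.7²·0.74] + 153.363 = 423.97 + 153.363 = 577.333.
Reliability = 577.333 / 732.513 = 0.788.

0.788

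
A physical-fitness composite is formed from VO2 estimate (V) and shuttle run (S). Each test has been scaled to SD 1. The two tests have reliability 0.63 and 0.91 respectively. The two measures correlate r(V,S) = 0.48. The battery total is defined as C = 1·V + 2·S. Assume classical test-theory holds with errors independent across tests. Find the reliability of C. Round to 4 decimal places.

0.8945

Var(C) = 1 + 2² + 2·[2·0.48] = 5 + 1.92 = 6.92.
With uncorrelated errors the cross-covariances are all true-score covariance, so they carry over unchanged; only the diagonal terms shrink to ρᵢσᵢ².
True-score variance = [0.63 + 2²·0.91] + 1.92 = 4.27 + 1.92 = 6.19.
Reliability = 6.19 / 6.92 = 0.8945.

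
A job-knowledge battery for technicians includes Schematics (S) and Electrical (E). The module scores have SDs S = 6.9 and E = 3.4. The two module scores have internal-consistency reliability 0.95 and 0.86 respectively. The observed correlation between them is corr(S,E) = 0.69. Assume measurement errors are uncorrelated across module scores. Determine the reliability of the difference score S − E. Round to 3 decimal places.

Var(S−E) = 6.9² + 3.4² − 2·6.9·3.4·0.69 = 59.17 − 32.3748 = 26.7952.
Because errors are independent across components, Cov(Tᵢ,Tⱼ) = Cov(Xᵢ,Xⱼ); the off-diagonal part of the true-score variance is the same as above.
True-score variance = [6.9²·0.95 + 3.4²·0.86] − 32.3748 = 55.1711 − 32.3748 = 22.7963.
Reliability = 22.7963 / 26.7952 = 0.851.

0.851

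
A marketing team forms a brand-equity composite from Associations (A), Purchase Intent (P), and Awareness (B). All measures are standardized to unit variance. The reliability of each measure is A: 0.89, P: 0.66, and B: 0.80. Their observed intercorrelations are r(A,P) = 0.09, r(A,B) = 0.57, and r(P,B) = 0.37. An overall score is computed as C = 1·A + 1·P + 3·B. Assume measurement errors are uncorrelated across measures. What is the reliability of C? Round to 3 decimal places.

0.866

Var(C) = 1 + 1 + 3² + 2·[0.09 + 3·0.57 + 3·0.37] = 11 + 5.82 = 16.82.
With uncorrelated errors the cross-covariances are all true-score covariance, so they carry over unchanged; only the diagonal terms shrink to ρᵢσᵢ².
True-score variance = [0.89 + 0.66 + 3²·0.80] + 5.82 = 8.75 + 5.82 = 14.57.
Reliability = 14.57 / 16.82 = 0.866.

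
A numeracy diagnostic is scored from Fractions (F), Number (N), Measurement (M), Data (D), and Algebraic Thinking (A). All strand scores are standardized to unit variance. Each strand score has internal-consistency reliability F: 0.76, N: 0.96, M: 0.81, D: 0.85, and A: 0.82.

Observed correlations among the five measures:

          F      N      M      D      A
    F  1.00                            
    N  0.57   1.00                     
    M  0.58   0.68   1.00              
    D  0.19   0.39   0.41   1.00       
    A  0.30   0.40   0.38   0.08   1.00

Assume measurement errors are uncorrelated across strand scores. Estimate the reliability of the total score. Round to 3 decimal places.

0.938

Var(F+N+M+D+A) = 5 + 2·[0.57 + 0.58 + 0.19 + 0.30 + 0.68 + 0.39 + 0.40 + 0.41 + 0.38 + 0.08] = 5 + 7.96 = 12.96.
Under uncorrelated errors the observed covariances equal the true-score covariances, so only the own-variance terms attenuate.
True-score variance = [0.76 + 0.96 + 0.81 + 0.85 + 0.82] + 7.96 = 4.2 + 7.96 = 12.16.
Reliability = 12.16 / 12.96 = 0.938.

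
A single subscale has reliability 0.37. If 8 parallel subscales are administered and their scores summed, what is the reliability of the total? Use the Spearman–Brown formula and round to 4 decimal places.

0.8245

ρ_k = kρ / (1 + (k−1)ρ) = 8·0.37 / (1 + 7·0.37) = 2.960 / 3.590 = 0.8245.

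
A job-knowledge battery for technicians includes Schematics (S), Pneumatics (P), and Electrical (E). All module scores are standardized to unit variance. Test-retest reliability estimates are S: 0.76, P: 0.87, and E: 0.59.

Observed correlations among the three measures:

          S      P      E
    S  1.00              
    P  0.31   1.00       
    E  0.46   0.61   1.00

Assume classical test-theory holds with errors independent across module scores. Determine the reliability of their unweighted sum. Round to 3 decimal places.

0.865

Var(S+P+E) = 3 + 2·[0.31 + 0.46 + 0.61] = 3 + 2.76 = 5.76.
With uncorrelated errors the cross-covariances are all true-score covariance, so they carry over unchanged; only the diagonal terms shrink to ρᵢσᵢ².
True-score variance = [0.76 + 0.87 + 0.59] + 2.76 = 2.22 + 2.76 = 4.98.
Reliability = 4.98 / 5.76 = 0.865.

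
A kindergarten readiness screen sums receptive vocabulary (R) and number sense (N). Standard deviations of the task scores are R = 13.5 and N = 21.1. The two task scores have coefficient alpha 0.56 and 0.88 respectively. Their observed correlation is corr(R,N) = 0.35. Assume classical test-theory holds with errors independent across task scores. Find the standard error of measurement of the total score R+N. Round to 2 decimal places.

11.56

Var(total) = 627.46 + 199.395 = 826.855.
True-score variance = 493.845 + 199.395 = 693.24, so reliability = 0.8384.
Error variance = 826.855 − 693.24 = 133.615; SEM = √133.615 = 11.56.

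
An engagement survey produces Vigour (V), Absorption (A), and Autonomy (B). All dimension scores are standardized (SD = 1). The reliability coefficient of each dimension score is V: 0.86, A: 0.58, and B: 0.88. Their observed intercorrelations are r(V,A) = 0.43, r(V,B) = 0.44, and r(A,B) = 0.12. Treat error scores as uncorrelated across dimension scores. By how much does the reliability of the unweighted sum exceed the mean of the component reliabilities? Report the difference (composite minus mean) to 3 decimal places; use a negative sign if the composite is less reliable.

0.090

Var(sum) = 3 + 1.98 = 4.98; true-score variance = 2.32 + 1.98 = 4.3; composite reliability = 0.8635.
Mean component reliability = 0.7733.
Difference = 0.8635 − 0.7733 = 0.090.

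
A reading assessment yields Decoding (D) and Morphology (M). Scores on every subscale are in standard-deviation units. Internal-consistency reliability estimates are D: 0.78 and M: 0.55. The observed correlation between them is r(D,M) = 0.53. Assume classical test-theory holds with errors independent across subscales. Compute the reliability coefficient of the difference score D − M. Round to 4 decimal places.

0.2872

Var(D−M) = 1 + 1 − 2·0.53 = 2 − 1.06 = 0.94.
With uncorrelated errors the cross-covariances are all true-score covariance, so they carry over unchanged; only the diagonal terms shrink to ρᵢσᵢ².
True-score variance = [0.78 + 0.55] − 1.06 = 1.33 − 1.06 = 0.27.
Reliability = 0.27 / 0.94 = 0.2872.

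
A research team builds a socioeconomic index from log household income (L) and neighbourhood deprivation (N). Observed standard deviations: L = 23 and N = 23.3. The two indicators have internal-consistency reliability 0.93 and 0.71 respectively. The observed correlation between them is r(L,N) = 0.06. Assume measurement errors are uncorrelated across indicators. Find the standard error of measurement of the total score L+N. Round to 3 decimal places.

Var(total) = 1071.89 + 64.308 = 1136.2.
True-score variance = 877.422 + 64.308 = 941.73, so reliability = 0.8288.
Error variance = 1136.2 − 941.73 = 194.468; SEM = √194.468 = 13.945.

13.945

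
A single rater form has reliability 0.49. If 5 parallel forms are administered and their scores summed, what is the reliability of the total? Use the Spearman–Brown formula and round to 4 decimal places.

0.8277

ρ_k = kρ / (1 + (k−1)ρ) = 5·0.49 / (1 + 4·0.49) = 2.450 / 2.960 = 0.8277.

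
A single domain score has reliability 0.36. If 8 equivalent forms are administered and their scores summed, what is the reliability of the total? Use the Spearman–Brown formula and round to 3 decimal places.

0.818

ρ_k = kρ / (1 + (k−1)ρ) = 8·0.36 / (1 + 7·0.36) = 2.880 / 3.520 = 0.818.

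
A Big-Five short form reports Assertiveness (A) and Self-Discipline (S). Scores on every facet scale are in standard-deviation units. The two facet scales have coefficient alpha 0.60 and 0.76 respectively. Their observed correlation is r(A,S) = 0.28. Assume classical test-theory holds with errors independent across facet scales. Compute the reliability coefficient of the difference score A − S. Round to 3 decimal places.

0.556

Var(A−S) = 1 + 1 − 2·0.28 = 2 − 0.56 = 1.44.
With uncorrelated errors the cross-covariances are all true-score covariance, so they carry over unchanged; only the diagonal terms shrink to ρᵢσᵢ².
True-score variance = [0.60 + 0.76] − 0.56 = 1.36 − 0.56 = 0.8.
Reliability = 0.8 / 1.44 = 0.556.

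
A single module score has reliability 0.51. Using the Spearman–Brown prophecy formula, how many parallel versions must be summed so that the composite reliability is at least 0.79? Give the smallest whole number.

4

k ≥ ρ*(1−ρ₁)/(ρ₁(1−ρ*)) = 0.79·0.49 / (0.51·0.21) = 3.614.
Smallest integer k = 4.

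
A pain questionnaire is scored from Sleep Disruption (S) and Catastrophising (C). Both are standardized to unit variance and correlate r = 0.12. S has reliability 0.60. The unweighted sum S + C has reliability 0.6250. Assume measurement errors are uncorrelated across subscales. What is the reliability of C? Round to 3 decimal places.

Var(S+C) = 2 + 2·0.12 = 2.240.
True-score variance = ρ_S + ρ_C + 2·0.12, so 0.6250 = (0.60 + ρ_C + 0.24) / 2.240.
ρ_C = 0.6250·2.240 − 0.60 − 0.24 = 0.560.

0.560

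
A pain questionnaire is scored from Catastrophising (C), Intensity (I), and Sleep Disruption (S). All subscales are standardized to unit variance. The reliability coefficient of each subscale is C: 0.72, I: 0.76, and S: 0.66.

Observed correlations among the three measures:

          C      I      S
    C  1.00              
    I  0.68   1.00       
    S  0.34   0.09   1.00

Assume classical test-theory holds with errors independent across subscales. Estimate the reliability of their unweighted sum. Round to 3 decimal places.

Var(C+I+S) = 3 + 2·[0.68 + 0.34 + 0.09] = 3 + 2.22 = 5.22.
With uncorrelated errors the cross-covariances are all true-score covariance, so they carry over unchanged; only the diagonal terms shrink to ρᵢσᵢ².
True-score variance = [0.72 + 0.76 + 0.66] + 2.22 = 2.14 + 2.22 = 4.36.
Reliability = 4.36 / 5.22 = 0.835.

0.835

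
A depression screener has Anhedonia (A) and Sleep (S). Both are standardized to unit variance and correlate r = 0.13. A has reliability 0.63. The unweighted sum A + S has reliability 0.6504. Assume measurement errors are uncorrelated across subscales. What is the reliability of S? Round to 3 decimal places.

Var(A+S) = 2 + 2·0.13 = 2.260.
True-score variance = ρ_A + ρ_S + 2·0.13, so 0.6504 = (0.63 + ρ_S + 0.26) / 2.260.
ρ_S = 0.6504·2.260 − 0.63 − 0.26 = 0.580.

0.580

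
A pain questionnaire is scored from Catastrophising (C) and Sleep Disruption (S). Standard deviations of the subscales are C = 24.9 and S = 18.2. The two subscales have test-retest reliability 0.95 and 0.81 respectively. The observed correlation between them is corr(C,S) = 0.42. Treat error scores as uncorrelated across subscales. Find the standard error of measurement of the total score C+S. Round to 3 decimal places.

Var(total) = 951.25 + 380.671 = 1331.92.
True-score variance = 857.314 + 380.671 = 1237.99, so reliability = 0.9295.
Error variance = 1331.92 − 1237.99 = 93.9361; SEM = √93.9361 = 9.692.

9.692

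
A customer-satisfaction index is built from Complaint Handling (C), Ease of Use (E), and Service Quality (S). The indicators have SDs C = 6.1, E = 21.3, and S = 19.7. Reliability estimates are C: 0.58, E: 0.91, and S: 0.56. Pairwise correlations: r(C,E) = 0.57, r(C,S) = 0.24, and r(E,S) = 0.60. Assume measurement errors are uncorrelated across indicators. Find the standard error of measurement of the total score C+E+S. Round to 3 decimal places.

Var(total) = 878.99 + 709.334 = 1588.32.
True-score variance = 651.77 + 709.334 = 1361.1, so reliability = 0.8569.
Error variance = 1588.32 − 1361.1 = 227.22; SEM = √227.22 = 15.074.

15.074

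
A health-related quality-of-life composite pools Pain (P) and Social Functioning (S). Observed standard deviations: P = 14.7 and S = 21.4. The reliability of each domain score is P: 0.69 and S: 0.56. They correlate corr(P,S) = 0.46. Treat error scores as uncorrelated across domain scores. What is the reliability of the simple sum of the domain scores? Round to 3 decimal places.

Var(P+S) = 14.7² + 21.4² + 2·[14.7·21.4·0.46] = 674.05 + 289.414 = 963.464.
With uncorrelated errors the cross-covariances are all true-score covariance, so they carry over unchanged; only the diagonal terms shrink to ρᵢσᵢ².
True-score variance = [14.7²·0.69 + 21.4²·0.56] + 289.414 = 405.56 + 289.414 = 694.973.
Reliability = 694.973 / 963.464 = 0.721.

0.721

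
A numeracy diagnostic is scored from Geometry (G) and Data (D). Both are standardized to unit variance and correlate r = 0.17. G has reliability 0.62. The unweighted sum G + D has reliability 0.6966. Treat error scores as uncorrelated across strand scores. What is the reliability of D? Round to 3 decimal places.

Var(G+D) = 2 + 2·0.17 = 2.340.
True-score variance = ρ_G + ρ_D + 2·0.17, so 0.6966 = (0.62 + ρ_D + 0.34) / 2.340.
ρ_D = 0.6966·2.340 − 0.62 − 0.34 = 0.670.

0.670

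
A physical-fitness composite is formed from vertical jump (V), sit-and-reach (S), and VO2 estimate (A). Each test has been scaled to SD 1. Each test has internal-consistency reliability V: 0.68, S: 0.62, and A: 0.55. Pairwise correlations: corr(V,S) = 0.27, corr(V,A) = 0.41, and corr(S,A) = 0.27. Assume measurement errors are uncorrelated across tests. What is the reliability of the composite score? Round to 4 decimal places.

0.7653

Var(V+S+A) = 3 + 2·[0.27 + 0.41 + 0.27] = 3 + 1.9 = 4.9.
Under uncorrelated errors the observed covariances equal the true-score covariances, so only the own-variance terms attenuate.
True-score variance = [0.68 + 0.62 + 0.55] + 1.9 = 1.85 + 1.9 = 3.75.
Reliability = 3.75 / 4.9 = 0.7653.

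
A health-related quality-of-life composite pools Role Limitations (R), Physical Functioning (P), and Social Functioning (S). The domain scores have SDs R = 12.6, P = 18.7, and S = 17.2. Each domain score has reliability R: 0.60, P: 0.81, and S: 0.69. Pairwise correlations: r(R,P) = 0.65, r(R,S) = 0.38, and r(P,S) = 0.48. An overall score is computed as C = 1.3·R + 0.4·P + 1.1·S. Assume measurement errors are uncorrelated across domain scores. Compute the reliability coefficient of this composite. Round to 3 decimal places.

0.811

Var(C) = 1.3²·12.6² + 0.4²·18.7² + 1.1²·17.2² + 2·[0.52·12.6·18.7·0.65 + 1.43·12.6·17.2·0.38 + 0.44·18.7·17.2·0.48] = 682.221 + 530.671 = 1212.89.
Because errors are independent across components, Cov(Tᵢ,Tⱼ) = Cov(Xᵢ,Xⱼ); the off-diagonal part of the true-score variance is the same as above.
True-score variance = [1.3²·12.6²·0.60 + 0.4²·18.7²·0.81 + 1.1²·17.2²·0.69] + 530.671 = 453.299 + 530.671 = 983.97.
Reliability = 983.97 / 1212.89 = 0.811.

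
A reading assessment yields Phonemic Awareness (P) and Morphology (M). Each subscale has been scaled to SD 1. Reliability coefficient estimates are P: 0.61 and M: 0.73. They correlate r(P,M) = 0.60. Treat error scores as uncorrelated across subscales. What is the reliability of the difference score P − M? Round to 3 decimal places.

Var(P−M) = 1 + 1 − 2·0.60 = 2 − 1.2 = 0.8.
Under uncorrelated errors the observed covariances equal the true-score covariances, so only the own-variance terms attenuate.
True-score variance = [0.61 + 0.73] − 1.2 = 1.34 − 1.2 = 0.14.
Reliability = 0.14 / 0.8 = 0.175.

0.175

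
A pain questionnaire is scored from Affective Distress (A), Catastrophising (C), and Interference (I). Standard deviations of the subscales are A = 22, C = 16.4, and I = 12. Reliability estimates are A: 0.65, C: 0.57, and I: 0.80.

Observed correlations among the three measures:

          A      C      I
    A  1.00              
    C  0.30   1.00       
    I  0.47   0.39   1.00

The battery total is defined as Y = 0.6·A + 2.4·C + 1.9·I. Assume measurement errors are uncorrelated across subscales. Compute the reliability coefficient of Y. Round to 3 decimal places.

Var(Y) = 0.6²·22² + 2.4²·16.4² + 1.9²·12² + 2·[1.44·22·16.4·0.30 + 1.14·22·12·0.47 + 4.56·16.4·12·0.39] = 2243.29 + 1294.61 = 3537.9.
With uncorrelated errors the cross-covariances are all true-score covariance, so they carry over unchanged; only the diagonal terms shrink to ρᵢσᵢ².
True-score variance = [0.6²·22²·0.65 + 2.4²·16.4²·0.57 + 1.9²·12²·0.80] + 1294.61 = 1412.18 + 1294.61 = 2706.79.
Reliability = 2706.79 / 3537.9 = 0.765.

0.765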